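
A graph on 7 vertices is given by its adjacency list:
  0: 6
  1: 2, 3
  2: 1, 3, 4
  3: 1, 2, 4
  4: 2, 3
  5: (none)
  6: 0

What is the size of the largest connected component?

4

5 is isolated — a component by itself.
Starting from 0 we can reach 0, 6. That is one component of size 2.
Starting from 1 we can reach 1, 2, 3, 4. That is one component of size 4.
The largest has 4 vertices.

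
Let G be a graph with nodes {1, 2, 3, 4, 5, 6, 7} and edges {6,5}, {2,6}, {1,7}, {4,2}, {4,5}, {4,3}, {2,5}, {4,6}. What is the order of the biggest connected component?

5

Starting from 1 we can reach 1, 7. That is one component of size 2.
Starting from 2 we can reach 2, 3, 4, 5, 6. That is one component of size 5.
The largest has 5 vertices.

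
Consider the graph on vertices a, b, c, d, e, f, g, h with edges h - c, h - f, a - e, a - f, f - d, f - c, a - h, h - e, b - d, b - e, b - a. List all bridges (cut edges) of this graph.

The edges on the cycle a-h-f-a are not bridges since each lies on that cycle.
Every edge lies on some cycle, so there are no bridges.

none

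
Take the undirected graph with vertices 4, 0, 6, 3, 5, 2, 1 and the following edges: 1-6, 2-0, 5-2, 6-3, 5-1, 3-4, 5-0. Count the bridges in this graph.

The edges on the cycle 5-2-0-5 are not bridges since each lies on that cycle.
But removing 6-1 disconnects 6 from 1; removing 3-6 disconnects 3 from 6; removing 5-1 disconnects 5 from 1; removing 3-4 disconnects 3 from 4 — these are bridges.
That makes 4 bridges.

4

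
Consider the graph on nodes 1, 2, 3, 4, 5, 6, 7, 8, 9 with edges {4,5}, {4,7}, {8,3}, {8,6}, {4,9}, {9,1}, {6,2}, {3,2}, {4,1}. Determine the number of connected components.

Starting from 2 we can reach 2, 3, 6, 8. That is one component of size 4.
Starting from 1 we can reach 1, 4, 5, 7, 9. That is one component of size 5.
Total: 2 components.

2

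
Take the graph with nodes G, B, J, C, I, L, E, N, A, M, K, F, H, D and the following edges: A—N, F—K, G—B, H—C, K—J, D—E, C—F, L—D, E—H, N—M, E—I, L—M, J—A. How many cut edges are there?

The edges on the cycle L-D-E-H-C-F-K-J-A-N-M-L are not bridges since each lies on that cycle.
But removing G—B disconnects G from B; removing E—I disconnects E from I — these are bridges.
That makes 2 bridges.

2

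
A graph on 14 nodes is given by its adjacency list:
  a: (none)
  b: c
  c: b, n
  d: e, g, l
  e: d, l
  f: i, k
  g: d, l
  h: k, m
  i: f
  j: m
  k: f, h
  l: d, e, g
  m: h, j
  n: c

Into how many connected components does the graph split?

4

a is isolated — a component by itself.
Starting from b we can reach b, c, n. That is one component of size 3.
Starting from d we can reach d, e, g, l. That is one component of size 4.
Starting from f we can reach f, h, i, j, k, m. That is one component of size 6.
Total: 4 components.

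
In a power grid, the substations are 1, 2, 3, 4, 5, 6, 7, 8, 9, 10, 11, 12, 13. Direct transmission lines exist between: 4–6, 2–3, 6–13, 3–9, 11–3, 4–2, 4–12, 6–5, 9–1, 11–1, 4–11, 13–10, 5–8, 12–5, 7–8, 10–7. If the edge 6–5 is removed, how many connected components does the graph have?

6 and 5 are still connected via 6-4-12-5, so the component count stays at 1.

1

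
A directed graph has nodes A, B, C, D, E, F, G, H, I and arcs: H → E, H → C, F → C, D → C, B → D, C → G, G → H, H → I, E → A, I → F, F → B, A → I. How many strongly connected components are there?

1

{A, B, C, D, E, F, G, H, I} are all mutually reachable — one SCC of size 9.
That gives 1 strongly connected component.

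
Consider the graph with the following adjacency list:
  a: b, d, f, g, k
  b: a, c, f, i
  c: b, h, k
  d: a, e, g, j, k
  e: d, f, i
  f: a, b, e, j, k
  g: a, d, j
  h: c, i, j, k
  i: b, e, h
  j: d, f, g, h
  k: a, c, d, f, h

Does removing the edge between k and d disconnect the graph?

No

After removing k-d, the path k-a-d still connects them, so the edge is not a bridge.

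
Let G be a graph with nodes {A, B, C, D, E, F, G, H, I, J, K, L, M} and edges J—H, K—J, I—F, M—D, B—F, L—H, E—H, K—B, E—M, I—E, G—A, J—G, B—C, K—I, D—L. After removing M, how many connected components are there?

With M gone, the remaining components are: {A, B, C, D, E, F, G, H, I, J, K, L}.
That is 1 component.

1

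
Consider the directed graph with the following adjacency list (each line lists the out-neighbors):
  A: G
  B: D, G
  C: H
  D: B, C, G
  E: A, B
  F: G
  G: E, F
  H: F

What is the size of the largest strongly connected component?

{A, B, C, D, E, F, G, H} are all mutually reachable — one SCC of size 8.
The largest has 8 vertices.

8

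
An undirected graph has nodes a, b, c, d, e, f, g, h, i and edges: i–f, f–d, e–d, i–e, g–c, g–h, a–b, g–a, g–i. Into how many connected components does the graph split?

1

Starting from a we can reach a, b, c, d, e, f, g, h, i. That is one component of size 9.
Total: 1 component.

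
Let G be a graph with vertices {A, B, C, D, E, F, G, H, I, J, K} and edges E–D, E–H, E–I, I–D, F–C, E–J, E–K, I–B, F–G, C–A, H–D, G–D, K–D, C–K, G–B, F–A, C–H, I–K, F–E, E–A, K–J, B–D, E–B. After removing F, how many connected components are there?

1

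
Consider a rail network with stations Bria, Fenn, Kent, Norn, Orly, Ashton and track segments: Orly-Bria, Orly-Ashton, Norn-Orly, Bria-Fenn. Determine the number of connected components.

2

Kent is isolated — a component by itself.
Starting from Bria we can reach Bria, Fenn, Norn, Orly, Ashton. That is one component of size 5.
Total: 2 components.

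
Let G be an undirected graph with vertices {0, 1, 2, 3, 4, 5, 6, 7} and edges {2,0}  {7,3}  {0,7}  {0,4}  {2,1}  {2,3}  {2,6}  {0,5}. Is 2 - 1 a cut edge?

Removing 2 - 1 leaves no path between 2 and 1: the component count goes from 1 to 2. So it is a bridge.

Yes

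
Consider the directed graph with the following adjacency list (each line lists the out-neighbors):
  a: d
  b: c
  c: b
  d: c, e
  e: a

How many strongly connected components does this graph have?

2

{a, d, e} are all mutually reachable — one SCC of size 3.
{b, c} are all mutually reachable — one SCC of size 2.
That gives 2 strongly connected components.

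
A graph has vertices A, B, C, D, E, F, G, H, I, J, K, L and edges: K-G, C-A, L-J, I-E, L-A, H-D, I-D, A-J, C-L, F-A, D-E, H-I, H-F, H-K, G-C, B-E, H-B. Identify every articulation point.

Removing H increases the component count from 1 to 2, so H is a cut vertex.
By contrast removing D leaves 1 component; it is not a cut vertex. No other vertex is a cut vertex either.

H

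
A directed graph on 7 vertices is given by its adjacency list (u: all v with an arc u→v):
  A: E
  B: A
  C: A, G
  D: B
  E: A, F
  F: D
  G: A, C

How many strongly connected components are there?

{A, B, D, E, F} are all mutually reachable — one SCC of size 5.
{C, G} are all mutually reachable — one SCC of size 2.
That gives 2 strongly connected components.

2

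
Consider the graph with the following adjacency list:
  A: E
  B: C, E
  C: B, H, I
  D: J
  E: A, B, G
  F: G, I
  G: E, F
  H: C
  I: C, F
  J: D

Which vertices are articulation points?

Removing C increases the component count from 2 to 3, so C is a cut vertex.
Removing E increases the component count from 2 to 3, so E is a cut vertex.
By contrast removing F leaves 2 components; it is not a cut vertex. No other vertex is a cut vertex either.

C, E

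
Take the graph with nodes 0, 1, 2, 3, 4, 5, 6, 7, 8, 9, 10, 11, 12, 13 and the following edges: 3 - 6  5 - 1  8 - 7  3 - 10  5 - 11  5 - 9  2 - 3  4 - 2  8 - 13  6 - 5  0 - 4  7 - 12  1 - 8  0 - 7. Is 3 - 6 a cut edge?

After removing 3 - 6, the path 3-2-4-0-7-8-1-5-6 still connects them, so the edge is not a bridge.

No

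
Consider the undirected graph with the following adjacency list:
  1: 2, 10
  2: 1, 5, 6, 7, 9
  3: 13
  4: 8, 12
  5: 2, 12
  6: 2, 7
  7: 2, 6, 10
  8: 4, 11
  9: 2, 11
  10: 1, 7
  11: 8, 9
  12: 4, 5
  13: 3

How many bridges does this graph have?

1

The edges on the cycle 2-6-7-2 are not bridges since each lies on that cycle.
But removing 13-3 disconnects 13 from 3 — this is a bridge.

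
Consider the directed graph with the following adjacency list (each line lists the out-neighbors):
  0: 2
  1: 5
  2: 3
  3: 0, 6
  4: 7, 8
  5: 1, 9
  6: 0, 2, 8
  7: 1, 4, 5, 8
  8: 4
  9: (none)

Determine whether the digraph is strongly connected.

No

There is no directed path from 7 to 3, so the graph is not strongly connected.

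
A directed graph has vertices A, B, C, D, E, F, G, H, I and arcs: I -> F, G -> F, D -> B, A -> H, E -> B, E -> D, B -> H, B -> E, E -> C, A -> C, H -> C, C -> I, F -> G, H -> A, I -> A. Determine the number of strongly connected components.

3

{A, C, H, I} are all mutually reachable — one SCC of size 4.
{B, D, E} are all mutually reachable — one SCC of size 3.
{F, G} are all mutually reachable — one SCC of size 2.
That gives 3 strongly connected components.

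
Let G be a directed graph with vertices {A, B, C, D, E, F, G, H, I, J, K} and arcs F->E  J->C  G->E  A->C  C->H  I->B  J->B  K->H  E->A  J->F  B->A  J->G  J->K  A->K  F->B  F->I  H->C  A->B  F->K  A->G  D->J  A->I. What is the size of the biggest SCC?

5

{A, B, E, G, I} are all mutually reachable — one SCC of size 5.
{C, H} are all mutually reachable — one SCC of size 2.
{F} is an SCC by itself.
{K} is an SCC by itself.
{D} is an SCC by itself.
(and 1 more singleton SCC)
The largest has 5 vertices.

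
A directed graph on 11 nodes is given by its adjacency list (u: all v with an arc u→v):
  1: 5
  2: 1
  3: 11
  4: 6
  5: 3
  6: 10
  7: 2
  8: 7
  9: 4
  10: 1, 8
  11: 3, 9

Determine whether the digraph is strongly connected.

From 6 we can reach every vertex (1, 2, 3, 4, 5, 6, 7, 8, 9, 10, 11), and every vertex can reach 6 (1, 2, 3, 4, 5, 6, 7, 8, 9, 10, 11). So the whole graph is one strongly connected component.

Yes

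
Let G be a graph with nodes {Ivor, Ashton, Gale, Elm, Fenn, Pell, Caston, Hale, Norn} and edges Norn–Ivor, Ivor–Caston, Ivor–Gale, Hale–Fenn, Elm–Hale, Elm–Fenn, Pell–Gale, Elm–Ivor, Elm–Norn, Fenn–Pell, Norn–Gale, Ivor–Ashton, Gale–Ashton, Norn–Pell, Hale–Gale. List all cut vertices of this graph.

Ivor

Removing Ivor increases the component count from 1 to 2, so Ivor is a cut vertex.
By contrast removing Pell leaves 1 component; it is not a cut vertex. No other vertex is a cut vertex either.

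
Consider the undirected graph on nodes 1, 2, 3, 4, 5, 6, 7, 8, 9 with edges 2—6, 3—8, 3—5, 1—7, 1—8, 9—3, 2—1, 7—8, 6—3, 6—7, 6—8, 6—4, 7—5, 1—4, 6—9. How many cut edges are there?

0

The edges on the cycle 2-6-9-3-8-1-2 are not bridges since each lies on that cycle.
Every edge lies on some cycle, so there are no bridges.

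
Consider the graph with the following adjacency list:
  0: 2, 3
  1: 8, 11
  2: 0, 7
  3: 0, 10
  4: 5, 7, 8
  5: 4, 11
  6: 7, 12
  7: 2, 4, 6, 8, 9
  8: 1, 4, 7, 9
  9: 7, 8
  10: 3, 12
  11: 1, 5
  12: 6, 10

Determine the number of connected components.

Starting from 0 we can reach 0, 1, 2, 3, 4, 5, 6, 7, 8, 9, 10, 11, 12. That is one component of size 13.
Total: 1 component.

1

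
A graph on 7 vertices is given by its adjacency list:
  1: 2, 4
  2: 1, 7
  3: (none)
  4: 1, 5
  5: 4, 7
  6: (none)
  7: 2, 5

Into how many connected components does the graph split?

3

3 is isolated — a component by itself.
6 is isolated — a component by itself.
Starting from 1 we can reach 1, 2, 4, 5, 7. That is one component of size 5.
Total: 3 components.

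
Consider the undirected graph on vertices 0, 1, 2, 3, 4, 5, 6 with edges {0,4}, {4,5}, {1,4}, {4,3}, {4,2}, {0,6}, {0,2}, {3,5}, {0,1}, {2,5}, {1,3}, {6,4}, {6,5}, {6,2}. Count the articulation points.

Removing 4, for instance, still leaves 1 component. No single vertex removal increases the component count — the graph has no articulation points.

0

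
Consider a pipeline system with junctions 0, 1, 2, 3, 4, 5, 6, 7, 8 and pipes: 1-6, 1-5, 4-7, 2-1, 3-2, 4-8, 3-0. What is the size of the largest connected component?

Starting from 4 we can reach 4, 7, 8. That is one component of size 3.
Starting from 0 we can reach 0, 1, 2, 3, 5, 6. That is one component of size 6.
The largest has 6 vertices.

6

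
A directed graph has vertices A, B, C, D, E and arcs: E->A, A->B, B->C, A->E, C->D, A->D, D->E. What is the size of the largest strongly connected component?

{A, B, C, D, E} are all mutually reachable — one SCC of size 5.
The largest has 5 vertices.

5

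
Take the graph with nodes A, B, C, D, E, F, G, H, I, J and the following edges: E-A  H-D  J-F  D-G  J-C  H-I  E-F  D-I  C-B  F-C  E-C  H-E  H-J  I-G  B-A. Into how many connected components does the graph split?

1

Starting from A we can reach A, B, C, D, E, F, G, H, I, J. That is one component of size 10.
Total: 1 component.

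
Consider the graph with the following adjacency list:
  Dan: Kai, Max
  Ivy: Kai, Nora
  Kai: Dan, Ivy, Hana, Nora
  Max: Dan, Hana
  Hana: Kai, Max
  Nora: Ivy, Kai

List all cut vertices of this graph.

Kai

Removing Kai increases the component count from 1 to 2, so Kai is a cut vertex.
By contrast removing Ivy leaves 1 component; it is not a cut vertex. No other vertex is a cut vertex either.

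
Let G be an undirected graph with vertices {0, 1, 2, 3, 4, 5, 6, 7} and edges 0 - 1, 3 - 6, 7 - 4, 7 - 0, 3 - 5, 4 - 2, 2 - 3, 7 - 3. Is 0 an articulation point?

Yes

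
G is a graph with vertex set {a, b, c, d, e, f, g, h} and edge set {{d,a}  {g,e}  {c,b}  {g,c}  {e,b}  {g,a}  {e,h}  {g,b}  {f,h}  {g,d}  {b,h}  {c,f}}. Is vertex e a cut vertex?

No

Deleting e leaves 1 component (was 1) (its neighbors b, g, h remain connected to each other), so e is not a cut vertex.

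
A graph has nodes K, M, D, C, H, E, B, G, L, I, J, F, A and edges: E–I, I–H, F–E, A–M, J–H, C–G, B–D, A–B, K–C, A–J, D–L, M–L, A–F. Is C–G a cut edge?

Yes

Removing C–G leaves no path between C and G: the component count goes from 2 to 3. So it is a bridge.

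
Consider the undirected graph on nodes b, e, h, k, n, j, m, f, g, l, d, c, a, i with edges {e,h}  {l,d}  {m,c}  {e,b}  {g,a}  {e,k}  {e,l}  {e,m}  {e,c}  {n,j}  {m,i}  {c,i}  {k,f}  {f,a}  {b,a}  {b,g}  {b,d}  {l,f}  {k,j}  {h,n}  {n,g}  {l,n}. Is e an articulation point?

Yes

Deleting e raises the number of components from 1 to 2, so e is a cut vertex.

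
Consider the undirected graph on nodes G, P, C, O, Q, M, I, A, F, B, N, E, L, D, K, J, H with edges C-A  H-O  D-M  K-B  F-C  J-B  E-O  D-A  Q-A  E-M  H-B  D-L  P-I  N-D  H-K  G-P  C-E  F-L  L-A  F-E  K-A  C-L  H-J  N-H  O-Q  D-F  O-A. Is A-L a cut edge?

After removing A-L, the path A-D-L still connects them, so the edge is not a bridge.

No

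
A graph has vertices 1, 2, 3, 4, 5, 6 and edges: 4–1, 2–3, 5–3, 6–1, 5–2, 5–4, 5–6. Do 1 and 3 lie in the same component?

From 1 we can reach 1, 2, 3, 4, 5, 6, which includes 3.

Yes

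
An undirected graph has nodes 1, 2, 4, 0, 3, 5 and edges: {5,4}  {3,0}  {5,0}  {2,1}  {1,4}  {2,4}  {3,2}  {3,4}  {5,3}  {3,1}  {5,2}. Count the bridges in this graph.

0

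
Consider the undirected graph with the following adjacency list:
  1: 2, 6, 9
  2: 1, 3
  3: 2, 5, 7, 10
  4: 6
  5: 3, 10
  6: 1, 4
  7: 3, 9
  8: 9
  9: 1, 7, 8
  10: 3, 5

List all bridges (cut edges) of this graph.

1-6, 4-6, 8-9

The edges on the cycle 3-10-5-3 are not bridges since each lies on that cycle.
But removing 6-1 disconnects 6 from 1; removing 9-8 disconnects 9 from 8; removing 6-4 disconnects 6 from 4 — these are bridges.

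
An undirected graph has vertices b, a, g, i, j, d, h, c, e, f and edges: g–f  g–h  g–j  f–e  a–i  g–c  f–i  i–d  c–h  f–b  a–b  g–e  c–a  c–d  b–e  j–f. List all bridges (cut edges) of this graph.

The edges on the cycle g-c-h-g are not bridges since each lies on that cycle.
Every edge lies on some cycle, so there are no bridges.

none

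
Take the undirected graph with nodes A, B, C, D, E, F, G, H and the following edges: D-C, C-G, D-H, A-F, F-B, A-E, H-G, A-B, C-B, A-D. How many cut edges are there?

1

The edges on the cycle A-D-C-B-F-A are not bridges since each lies on that cycle.
But removing A-E disconnects A from E — this is a bridge.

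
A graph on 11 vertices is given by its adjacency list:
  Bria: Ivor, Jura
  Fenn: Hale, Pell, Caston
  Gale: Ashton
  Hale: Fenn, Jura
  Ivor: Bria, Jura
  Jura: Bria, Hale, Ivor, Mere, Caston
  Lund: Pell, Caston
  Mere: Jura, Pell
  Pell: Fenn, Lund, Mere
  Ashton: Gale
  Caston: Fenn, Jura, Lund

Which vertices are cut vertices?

Jura

Removing Jura increases the component count from 2 to 3, so Jura is a cut vertex.
By contrast removing Mere leaves 2 components; it is not a cut vertex. No other vertex is a cut vertex either.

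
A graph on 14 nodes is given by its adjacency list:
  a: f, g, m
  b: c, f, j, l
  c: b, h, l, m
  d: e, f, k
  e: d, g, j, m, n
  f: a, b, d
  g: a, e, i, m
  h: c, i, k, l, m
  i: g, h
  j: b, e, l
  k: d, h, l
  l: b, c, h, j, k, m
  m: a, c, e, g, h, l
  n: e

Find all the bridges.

The edges on the cycle c-b-f-d-e-m-c are not bridges since each lies on that cycle.
But removing e-n disconnects e from n — this is a bridge.

e-n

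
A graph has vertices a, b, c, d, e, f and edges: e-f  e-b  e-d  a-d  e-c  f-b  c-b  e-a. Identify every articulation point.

e

Removing e increases the component count from 1 to 2, so e is a cut vertex.
By contrast removing d leaves 1 component; it is not a cut vertex. No other vertex is a cut vertex either.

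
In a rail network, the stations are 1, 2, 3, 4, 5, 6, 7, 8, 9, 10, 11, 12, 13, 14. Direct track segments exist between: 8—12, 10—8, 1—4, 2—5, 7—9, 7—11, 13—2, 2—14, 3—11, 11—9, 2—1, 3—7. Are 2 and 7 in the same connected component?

No

The component containing 2 is {1, 2, 4, 5, 13, 14}, and 7 is not in it.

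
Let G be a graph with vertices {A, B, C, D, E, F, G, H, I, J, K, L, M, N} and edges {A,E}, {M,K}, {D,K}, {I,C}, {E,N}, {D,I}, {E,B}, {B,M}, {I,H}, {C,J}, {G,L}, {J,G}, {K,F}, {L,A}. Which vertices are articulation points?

E, I, K

Removing E increases the component count from 1 to 2, so E is a cut vertex.
Removing I increases the component count from 1 to 2, so I is a cut vertex.
Removing K increases the component count from 1 to 2, so K is a cut vertex.
By contrast removing C leaves 1 component; it is not a cut vertex. No other vertex is a cut vertex either.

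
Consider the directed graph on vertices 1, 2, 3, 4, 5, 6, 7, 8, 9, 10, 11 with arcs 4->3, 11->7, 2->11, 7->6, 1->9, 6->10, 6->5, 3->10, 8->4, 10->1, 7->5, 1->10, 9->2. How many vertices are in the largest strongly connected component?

{1, 2, 6, 7, 9, 10, 11} are all mutually reachable — one SCC of size 7.
{3} is an SCC by itself.
{5} is an SCC by itself.
{4} is an SCC by itself.
{8} is an SCC by itself.
The largest has 7 vertices.

7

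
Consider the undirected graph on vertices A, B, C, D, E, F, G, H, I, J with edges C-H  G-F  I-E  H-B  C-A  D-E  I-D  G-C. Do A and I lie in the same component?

No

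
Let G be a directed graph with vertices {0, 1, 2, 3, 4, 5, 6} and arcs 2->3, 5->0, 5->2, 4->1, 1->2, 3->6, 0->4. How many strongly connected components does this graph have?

{3} is an SCC by itself.
{6} is an SCC by itself.
{5} is an SCC by itself.
{0} is an SCC by itself.
{2} is an SCC by itself.
(and 2 more singleton SCCs)
That gives 7 strongly connected components.

7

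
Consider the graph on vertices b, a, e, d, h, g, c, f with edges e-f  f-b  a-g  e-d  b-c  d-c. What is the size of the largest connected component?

h is isolated — a component by itself.
Starting from a we can reach a, g. That is one component of size 2.
Starting from b we can reach b, c, d, e, f. That is one component of size 5.
The largest has 5 vertices.

5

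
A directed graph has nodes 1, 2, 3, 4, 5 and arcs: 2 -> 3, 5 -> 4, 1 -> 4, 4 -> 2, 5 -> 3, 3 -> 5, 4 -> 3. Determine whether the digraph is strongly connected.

No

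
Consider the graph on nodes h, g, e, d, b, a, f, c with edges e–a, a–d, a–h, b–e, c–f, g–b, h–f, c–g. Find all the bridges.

The edges on the cycle c-g-b-e-a-h-f-c are not bridges since each lies on that cycle.
But removing a–d disconnects a from d — this is a bridge.

a-d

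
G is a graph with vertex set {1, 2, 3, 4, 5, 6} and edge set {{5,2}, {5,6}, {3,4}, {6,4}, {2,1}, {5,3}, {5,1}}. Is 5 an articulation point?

Yes

Deleting 5 raises the number of components from 1 to 2, so 5 is a cut vertex.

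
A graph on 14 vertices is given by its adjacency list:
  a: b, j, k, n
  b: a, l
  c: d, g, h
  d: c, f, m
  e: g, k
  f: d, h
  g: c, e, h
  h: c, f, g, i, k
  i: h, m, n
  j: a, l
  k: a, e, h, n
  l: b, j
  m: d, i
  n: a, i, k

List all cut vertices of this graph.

a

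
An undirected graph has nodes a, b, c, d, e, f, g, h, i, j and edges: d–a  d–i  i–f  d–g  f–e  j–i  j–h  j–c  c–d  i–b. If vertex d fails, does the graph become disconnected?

Deleting d raises the number of components from 1 to 3, so d is a cut vertex.

Yes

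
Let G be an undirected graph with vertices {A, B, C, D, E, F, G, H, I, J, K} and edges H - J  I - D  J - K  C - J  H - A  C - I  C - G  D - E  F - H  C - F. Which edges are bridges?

The edges on the cycle C-F-H-J-C are not bridges since each lies on that cycle.
But removing J - K disconnects J from K; removing C - I disconnects C from I; removing I - D disconnects I from D; removing E - D disconnects E from D — these are bridges.
In total 6 edges are bridges.

A-H, C-G, C-I, D-E, D-I, J-K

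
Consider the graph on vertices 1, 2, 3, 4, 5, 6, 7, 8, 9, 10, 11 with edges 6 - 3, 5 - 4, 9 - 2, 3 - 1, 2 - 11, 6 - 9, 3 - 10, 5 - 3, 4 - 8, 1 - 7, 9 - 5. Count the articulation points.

6

Removing 1 increases the component count from 1 to 2, so 1 is a cut vertex.
Removing 2 increases the component count from 1 to 2, so 2 is a cut vertex.
Removing 3 increases the component count from 1 to 3, so 3 is a cut vertex.
Likewise 4, 5, 9 are cut vertices.
By contrast removing 10 leaves 1 component; it is not a cut vertex. No other vertex is a cut vertex either.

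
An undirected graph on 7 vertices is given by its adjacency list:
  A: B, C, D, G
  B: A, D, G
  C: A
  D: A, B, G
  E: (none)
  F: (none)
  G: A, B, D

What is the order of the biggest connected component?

F is isolated — a component by itself.
E is isolated — a component by itself.
Starting from A we can reach A, B, C, D, G. That is one component of size 5.
The largest has 5 vertices.

5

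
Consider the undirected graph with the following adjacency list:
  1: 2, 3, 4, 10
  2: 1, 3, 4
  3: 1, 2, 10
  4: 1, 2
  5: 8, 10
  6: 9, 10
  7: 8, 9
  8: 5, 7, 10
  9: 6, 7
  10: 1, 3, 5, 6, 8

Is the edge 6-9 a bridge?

No

After removing 6-9, the path 6-10-8-7-9 still connects them, so the edge is not a bridge.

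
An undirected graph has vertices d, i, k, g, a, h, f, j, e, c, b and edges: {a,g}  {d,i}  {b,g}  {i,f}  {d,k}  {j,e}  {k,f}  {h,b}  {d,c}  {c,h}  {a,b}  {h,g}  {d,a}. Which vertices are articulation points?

Removing d increases the component count from 2 to 3, so d is a cut vertex.
By contrast removing k leaves 2 components; it is not a cut vertex. No other vertex is a cut vertex either.

d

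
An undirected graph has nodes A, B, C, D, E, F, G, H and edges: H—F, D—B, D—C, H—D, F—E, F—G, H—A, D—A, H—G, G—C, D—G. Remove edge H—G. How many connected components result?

1

H and G are still connected via H-F-G, so the component count stays at 1.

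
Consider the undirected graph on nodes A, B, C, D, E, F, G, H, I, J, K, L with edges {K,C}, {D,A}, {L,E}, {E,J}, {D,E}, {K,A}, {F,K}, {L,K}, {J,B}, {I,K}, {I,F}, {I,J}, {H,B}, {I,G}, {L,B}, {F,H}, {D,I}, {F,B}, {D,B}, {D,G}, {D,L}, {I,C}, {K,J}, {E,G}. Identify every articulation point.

Removing F, for instance, still leaves 1 component. No single vertex removal increases the component count — the graph has no articulation points.

none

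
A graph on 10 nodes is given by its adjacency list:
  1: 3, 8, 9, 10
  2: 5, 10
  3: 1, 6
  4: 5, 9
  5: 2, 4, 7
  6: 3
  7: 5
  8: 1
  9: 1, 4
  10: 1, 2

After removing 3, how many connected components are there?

With 3 gone, the remaining components are: {6}; {1, 2, 4, 5, 7, 8, 9, 10}.
That is 2 components.

2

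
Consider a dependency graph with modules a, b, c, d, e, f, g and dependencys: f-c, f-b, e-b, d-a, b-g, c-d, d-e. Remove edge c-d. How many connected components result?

c and d are still connected via c-f-b-e-d, so the component count stays at 1.

1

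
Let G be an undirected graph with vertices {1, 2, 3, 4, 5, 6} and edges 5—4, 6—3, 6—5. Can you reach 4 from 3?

From 3 we can reach 3, 4, 5, 6, which includes 4.

Yes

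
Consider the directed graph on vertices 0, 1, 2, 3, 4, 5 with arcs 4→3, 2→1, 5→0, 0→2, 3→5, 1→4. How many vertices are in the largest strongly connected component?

{0, 1, 2, 3, 4, 5} are all mutually reachable — one SCC of size 6.
The largest has 6 vertices.

6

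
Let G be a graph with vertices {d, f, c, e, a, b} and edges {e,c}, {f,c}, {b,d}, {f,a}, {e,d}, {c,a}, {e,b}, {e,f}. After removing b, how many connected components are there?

With b gone, the remaining components are: {a, c, d, e, f}.
That is 1 component.

1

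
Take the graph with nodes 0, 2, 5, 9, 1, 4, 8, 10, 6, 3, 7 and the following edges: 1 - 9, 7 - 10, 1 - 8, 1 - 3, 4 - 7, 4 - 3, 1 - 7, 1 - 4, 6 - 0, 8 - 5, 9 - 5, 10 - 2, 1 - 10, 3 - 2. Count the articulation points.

1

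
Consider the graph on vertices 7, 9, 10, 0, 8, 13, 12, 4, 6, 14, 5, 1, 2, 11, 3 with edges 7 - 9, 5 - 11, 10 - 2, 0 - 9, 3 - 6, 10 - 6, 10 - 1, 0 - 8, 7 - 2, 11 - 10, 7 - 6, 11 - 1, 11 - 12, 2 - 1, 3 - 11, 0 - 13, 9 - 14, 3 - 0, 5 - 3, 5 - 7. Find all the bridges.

The edges on the cycle 5-3-0-9-7-5 are not bridges since each lies on that cycle.
But removing 8 - 0 disconnects 8 from 0; removing 0 - 13 disconnects 0 from 13; removing 11 - 12 disconnects 11 from 12; removing 9 - 14 disconnects 9 from 14 — these are bridges.

0-13, 0-8, 11-12, 14-9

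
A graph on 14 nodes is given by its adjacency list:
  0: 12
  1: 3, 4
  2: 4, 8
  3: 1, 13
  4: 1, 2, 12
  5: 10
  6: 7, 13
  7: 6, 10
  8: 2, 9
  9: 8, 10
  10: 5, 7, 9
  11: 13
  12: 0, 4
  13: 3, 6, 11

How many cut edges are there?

The edges on the cycle 3-1-4-2-8-9-10-7-6-13-3 are not bridges since each lies on that cycle.
But removing 13-11 disconnects 13 from 11; removing 12-0 disconnects 12 from 0; removing 5-10 disconnects 5 from 10; removing 4-12 disconnects 4 from 12 — these are bridges.
That makes 4 bridges.

4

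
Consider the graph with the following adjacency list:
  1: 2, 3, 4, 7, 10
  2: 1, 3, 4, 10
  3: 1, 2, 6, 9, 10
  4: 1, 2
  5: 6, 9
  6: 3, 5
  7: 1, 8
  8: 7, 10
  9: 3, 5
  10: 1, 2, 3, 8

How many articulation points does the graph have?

Removing 3 increases the component count from 1 to 2, so 3 is a cut vertex.
By contrast removing 10 leaves 1 component; it is not a cut vertex. No other vertex is a cut vertex either.

1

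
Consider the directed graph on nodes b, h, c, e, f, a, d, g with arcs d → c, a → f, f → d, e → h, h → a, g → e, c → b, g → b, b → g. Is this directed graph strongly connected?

Yes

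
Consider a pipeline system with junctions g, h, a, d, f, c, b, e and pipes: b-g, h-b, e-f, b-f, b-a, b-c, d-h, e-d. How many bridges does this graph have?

3

The edges on the cycle e-d-h-b-f-e are not bridges since each lies on that cycle.
But removing b-c disconnects b from c; removing b-g disconnects b from g; removing b-a disconnects b from a — these are bridges.
That makes 3 bridges.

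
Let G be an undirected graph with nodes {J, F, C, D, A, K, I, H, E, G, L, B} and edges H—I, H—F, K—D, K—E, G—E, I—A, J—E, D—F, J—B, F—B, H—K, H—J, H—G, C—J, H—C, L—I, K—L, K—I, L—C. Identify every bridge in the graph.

The edges on the cycle H-G-E-J-C-L-K-H are not bridges since each lies on that cycle.
But removing I—A disconnects I from A — this is a bridge.

A-I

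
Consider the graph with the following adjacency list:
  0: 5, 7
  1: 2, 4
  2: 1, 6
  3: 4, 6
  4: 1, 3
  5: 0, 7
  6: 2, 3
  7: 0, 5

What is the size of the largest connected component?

Starting from 0 we can reach 0, 5, 7. That is one component of size 3.
Starting from 1 we can reach 1, 2, 3, 4, 6. That is one component of size 5.
The largest has 5 vertices.

5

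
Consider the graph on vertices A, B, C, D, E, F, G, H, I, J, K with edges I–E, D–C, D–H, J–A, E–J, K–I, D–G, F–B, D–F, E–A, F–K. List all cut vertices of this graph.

D, E, F, I, K

Removing D increases the component count from 1 to 4, so D is a cut vertex.
Removing E increases the component count from 1 to 2, so E is a cut vertex.
Removing F increases the component count from 1 to 3, so F is a cut vertex.
Likewise I, K are cut vertices.
By contrast removing H leaves 1 component; it is not a cut vertex. No other vertex is a cut vertex either.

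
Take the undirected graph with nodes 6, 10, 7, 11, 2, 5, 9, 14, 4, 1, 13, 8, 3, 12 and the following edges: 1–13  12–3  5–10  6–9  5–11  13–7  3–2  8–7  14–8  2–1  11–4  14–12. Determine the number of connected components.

3

Starting from 6 we can reach 6, 9. That is one component of size 2.
Starting from 4 we can reach 4, 5, 10, 11. That is one component of size 4.
Starting from 1 we can reach 1, 2, 3, 7, 8, 12, 13, 14. That is one component of size 8.
Total: 3 components.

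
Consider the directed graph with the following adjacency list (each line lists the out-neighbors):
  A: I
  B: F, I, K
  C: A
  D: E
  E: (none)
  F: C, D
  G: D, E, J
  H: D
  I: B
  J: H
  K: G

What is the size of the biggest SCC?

{A, B, C, F, I} are all mutually reachable — one SCC of size 5.
{J} is an SCC by itself.
{H} is an SCC by itself.
{K} is an SCC by itself.
{E} is an SCC by itself.
(and 2 more singleton SCCs)
The largest has 5 vertices.

5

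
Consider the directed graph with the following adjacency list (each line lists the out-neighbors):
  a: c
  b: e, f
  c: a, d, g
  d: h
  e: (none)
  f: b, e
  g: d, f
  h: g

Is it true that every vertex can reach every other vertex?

No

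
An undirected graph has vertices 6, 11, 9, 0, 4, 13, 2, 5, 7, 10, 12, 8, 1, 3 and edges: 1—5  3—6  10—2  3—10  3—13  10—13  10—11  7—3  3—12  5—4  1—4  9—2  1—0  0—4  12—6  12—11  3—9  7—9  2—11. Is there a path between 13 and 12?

Yes

From 13 we can reach 2, 3, 6, 7, 9, 10, 11, 12, 13, which includes 12.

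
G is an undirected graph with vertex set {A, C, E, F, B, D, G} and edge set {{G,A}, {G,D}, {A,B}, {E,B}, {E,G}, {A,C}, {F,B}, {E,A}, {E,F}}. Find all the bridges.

A-C, D-G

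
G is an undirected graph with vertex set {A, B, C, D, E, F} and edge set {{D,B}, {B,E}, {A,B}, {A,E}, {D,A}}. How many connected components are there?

3

C is isolated — a component by itself.
F is isolated — a component by itself.
Starting from A we can reach A, B, D, E. That is one component of size 4.
Total: 3 components.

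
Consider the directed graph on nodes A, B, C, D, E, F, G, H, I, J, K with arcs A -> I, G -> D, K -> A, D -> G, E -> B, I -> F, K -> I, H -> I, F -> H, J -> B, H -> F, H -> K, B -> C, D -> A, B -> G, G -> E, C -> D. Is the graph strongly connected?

No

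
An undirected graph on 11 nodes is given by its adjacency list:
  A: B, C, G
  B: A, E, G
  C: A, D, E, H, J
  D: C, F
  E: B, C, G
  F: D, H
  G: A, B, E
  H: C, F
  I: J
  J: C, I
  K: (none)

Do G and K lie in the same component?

No

The component containing G is {A, B, C, D, E, F, G, H, I, J}, and K is not in it.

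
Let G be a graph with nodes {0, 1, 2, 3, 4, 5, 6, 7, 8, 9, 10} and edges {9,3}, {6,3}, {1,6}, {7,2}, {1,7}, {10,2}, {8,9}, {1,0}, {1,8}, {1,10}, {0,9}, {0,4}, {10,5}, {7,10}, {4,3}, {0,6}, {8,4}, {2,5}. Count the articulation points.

Removing 1 increases the component count from 1 to 2, so 1 is a cut vertex.
By contrast removing 3 leaves 1 component; it is not a cut vertex. No other vertex is a cut vertex either.

1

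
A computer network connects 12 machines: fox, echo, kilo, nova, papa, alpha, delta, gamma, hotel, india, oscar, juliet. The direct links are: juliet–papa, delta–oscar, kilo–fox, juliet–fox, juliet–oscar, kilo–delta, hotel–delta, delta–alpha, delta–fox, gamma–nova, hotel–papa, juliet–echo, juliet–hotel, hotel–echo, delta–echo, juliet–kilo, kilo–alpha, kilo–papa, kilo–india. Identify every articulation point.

kilo

Removing kilo increases the component count from 2 to 3, so kilo is a cut vertex.
By contrast removing oscar leaves 2 components; it is not a cut vertex. No other vertex is a cut vertex either.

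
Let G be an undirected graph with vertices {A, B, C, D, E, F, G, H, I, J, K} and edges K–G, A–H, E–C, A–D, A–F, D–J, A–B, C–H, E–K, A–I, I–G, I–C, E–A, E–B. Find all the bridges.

A-D, A-F, D-J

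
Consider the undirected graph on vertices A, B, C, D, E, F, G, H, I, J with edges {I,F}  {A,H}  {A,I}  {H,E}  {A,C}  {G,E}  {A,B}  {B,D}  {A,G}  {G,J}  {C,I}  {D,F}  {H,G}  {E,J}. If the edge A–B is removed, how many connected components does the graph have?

1

A and B are still connected via A-I-F-D-B, so the component count stays at 1.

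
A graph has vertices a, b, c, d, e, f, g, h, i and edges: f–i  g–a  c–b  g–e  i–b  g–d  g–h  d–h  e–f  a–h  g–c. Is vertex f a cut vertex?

No

Deleting f leaves 1 component (was 1) (its neighbors e, i remain connected to each other), so f is not a cut vertex.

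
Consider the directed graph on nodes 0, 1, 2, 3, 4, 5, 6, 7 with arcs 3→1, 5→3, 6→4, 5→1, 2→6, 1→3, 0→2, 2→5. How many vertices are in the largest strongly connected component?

2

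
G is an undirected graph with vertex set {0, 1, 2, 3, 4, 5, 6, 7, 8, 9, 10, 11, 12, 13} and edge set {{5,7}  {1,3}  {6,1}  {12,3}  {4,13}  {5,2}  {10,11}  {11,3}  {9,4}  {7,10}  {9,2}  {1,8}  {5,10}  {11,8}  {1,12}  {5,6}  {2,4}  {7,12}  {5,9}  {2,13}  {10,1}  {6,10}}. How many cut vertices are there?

1

Removing 5 increases the component count from 2 to 3, so 5 is a cut vertex.
By contrast removing 13 leaves 2 components; it is not a cut vertex. No other vertex is a cut vertex either.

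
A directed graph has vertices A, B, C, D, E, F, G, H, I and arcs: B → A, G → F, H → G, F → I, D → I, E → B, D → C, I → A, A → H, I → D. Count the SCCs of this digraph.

4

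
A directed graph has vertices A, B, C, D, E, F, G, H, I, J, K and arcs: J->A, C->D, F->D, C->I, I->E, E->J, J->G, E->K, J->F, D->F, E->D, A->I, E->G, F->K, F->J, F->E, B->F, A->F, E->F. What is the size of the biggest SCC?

6

{A, D, E, F, I, J} are all mutually reachable — one SCC of size 6.
{K} is an SCC by itself.
{G} is an SCC by itself.
{H} is an SCC by itself.
{B} is an SCC by itself.
(and 1 more singleton SCC)
The largest has 6 vertices.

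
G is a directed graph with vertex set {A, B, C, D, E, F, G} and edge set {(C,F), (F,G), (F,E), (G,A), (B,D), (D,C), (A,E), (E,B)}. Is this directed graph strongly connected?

From F we can reach every vertex (A, B, C, D, E, F, G), and every vertex can reach F (A, B, C, D, E, F, G). So the whole graph is one strongly connected component.

Yes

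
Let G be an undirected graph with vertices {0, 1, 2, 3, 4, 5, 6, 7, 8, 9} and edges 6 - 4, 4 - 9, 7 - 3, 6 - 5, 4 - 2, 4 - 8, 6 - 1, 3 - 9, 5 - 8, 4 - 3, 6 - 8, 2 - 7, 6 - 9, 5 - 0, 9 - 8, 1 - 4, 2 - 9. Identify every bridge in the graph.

The edges on the cycle 4-2-7-3-4 are not bridges since each lies on that cycle.
But removing 5 - 0 disconnects 5 from 0 — this is a bridge.

0-5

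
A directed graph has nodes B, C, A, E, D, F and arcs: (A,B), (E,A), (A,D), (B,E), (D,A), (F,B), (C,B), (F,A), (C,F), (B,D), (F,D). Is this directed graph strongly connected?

There is no directed path from D to C, so the graph is not strongly connected.

No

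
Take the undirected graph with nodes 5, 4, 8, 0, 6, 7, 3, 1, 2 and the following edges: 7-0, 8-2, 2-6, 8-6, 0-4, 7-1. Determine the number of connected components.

4

5 is isolated — a component by itself.
3 is isolated — a component by itself.
Starting from 2 we can reach 2, 6, 8. That is one component of size 3.
Starting from 0 we can reach 0, 1, 4, 7. That is one component of size 4.
Total: 4 components.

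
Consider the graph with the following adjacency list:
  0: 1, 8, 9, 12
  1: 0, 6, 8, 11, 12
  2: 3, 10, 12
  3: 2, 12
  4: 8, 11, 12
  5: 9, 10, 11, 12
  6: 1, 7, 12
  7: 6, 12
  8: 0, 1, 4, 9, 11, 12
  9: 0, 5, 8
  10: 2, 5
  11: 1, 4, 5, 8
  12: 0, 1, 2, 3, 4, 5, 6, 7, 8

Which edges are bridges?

none

The edges on the cycle 9-5-12-6-1-0-9 are not bridges since each lies on that cycle.
Every edge lies on some cycle, so there are no bridges.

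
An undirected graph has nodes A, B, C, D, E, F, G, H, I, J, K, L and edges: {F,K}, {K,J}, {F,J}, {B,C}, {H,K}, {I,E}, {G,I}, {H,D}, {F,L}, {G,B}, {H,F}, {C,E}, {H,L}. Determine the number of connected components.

3

A is isolated — a component by itself.
Starting from B we can reach B, C, E, G, I. That is one component of size 5.
Starting from D we can reach D, F, H, J, K, L. That is one component of size 6.
Total: 3 components.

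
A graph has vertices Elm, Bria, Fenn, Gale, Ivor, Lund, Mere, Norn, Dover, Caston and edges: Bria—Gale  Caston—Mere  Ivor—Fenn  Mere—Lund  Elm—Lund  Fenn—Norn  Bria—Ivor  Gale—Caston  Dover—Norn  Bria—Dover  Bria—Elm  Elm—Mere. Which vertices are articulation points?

Bria

Removing Bria increases the component count from 1 to 2, so Bria is a cut vertex.
By contrast removing Dover leaves 1 component; it is not a cut vertex. No other vertex is a cut vertex either.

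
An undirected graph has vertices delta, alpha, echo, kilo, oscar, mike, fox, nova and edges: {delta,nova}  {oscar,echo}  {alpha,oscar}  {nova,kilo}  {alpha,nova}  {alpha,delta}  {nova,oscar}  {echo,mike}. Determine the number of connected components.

2

fox is isolated — a component by itself.
Starting from echo we can reach echo, kilo, mike, nova, alpha, delta, oscar. That is one component of size 7.
Total: 2 components.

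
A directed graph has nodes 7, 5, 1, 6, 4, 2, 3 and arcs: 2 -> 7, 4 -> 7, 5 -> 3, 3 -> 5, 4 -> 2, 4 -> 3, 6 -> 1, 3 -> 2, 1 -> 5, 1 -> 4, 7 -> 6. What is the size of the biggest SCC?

7

{1, 2, 3, 4, 5, 6, 7} are all mutually reachable — one SCC of size 7.
The largest has 7 vertices.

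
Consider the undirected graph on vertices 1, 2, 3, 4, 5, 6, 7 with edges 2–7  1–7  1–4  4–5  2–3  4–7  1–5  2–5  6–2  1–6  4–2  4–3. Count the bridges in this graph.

The edges on the cycle 1-4-3-2-6-1 are not bridges since each lies on that cycle.
Every edge lies on some cycle, so there are no bridges.

0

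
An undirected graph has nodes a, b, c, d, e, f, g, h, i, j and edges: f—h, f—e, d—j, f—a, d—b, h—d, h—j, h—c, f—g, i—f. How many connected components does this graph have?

Starting from a we can reach a, b, c, d, e, f, g, h, i, j. That is one component of size 10.
Total: 1 component.

1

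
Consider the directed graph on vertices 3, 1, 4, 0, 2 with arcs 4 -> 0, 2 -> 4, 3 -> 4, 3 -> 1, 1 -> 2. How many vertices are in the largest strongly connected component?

1

{4} is an SCC by itself.
{3} is an SCC by itself.
{1} is an SCC by itself.
{0} is an SCC by itself.
{2} is an SCC by itself.
The largest has 1 vertex.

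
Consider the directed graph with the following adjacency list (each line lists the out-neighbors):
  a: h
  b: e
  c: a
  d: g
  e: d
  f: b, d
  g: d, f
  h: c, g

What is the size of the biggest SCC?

5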